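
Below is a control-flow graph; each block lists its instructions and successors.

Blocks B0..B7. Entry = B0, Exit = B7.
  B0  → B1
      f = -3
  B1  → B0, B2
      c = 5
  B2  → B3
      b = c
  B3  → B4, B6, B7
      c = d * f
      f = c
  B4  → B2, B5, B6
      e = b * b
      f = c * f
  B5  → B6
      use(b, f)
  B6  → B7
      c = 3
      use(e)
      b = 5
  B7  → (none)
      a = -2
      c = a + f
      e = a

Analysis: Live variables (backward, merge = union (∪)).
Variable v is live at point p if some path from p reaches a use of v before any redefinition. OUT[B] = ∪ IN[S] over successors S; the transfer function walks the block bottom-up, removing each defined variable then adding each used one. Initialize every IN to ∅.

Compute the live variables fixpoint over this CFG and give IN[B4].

Fixpoint table:
  B0:  IN={d, e}  OUT={d, e, f}
  B1:  IN={d, e, f}  OUT={c, d, e, f}
  B2:  IN={c, d, e, f}  OUT={b, d, e, f}
  B3:  IN={b, d, e, f}  OUT={b, c, d, e, f}
  B4:  IN={b, c, d, f}  OUT={b, c, d, e, f}
  B5:  IN={b, e, f}  OUT={e, f}
  B6:  IN={e, f}  OUT={f}
  B7:  IN={f}  OUT={}

Merge at B4: OUT[B4] = IN[B2] ⊔ IN[B5] ⊔ IN[B6] = {b, c, d, e, f}
Applying B4's transfer function to that OUT value gives IN[B4] (row B4 above).

Answer: {b, c, d, f}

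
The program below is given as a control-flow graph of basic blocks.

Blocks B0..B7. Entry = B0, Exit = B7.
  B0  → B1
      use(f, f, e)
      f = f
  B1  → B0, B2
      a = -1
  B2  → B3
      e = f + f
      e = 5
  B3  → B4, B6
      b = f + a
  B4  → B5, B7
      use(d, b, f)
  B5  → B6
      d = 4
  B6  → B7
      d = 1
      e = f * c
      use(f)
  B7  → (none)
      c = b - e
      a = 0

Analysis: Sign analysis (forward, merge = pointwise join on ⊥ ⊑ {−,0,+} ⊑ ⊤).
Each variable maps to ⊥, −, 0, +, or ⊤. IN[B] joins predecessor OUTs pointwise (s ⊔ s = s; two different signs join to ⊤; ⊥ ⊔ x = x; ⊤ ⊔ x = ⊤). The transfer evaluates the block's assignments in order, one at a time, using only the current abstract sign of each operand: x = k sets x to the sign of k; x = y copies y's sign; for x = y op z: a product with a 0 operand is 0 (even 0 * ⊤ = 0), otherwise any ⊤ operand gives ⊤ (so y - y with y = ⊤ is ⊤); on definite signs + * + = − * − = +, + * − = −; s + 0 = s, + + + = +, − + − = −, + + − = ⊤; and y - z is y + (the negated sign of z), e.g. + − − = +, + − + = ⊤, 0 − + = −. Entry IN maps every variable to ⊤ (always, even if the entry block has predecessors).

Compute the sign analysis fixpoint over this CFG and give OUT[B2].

Per-block solution:
  B0:  IN=(all ⊤)  OUT=(all ⊤)
  B1:  IN=(all ⊤)  OUT={a:-; rest ⊤}
  B2:  IN={a:-; rest ⊤}  OUT={a:-, e:+; rest ⊤}
  B3:  IN={a:-, e:+; rest ⊤}  OUT={a:-, e:+; rest ⊤}
  B4:  IN={a:-, e:+; rest ⊤}  OUT={a:-, e:+; rest ⊤}
  B5:  IN={a:-, e:+; rest ⊤}  OUT={a:-, d:+, e:+; rest ⊤}
  B6:  IN={a:-, e:+; rest ⊤}  OUT={a:-, d:+; rest ⊤}
  B7:  IN={a:-; rest ⊤}  OUT={a:0; rest ⊤}

Merge at B2: IN[B2] = OUT[B1] = {a: -, b: ⊤, c: ⊤, d: ⊤, e: ⊤, f: ⊤}
Applying B2's transfer function to that IN value gives OUT[B2] (row B2 above).

Answer: {a: -, b: ⊤, c: ⊤, d: ⊤, e: +, f: ⊤}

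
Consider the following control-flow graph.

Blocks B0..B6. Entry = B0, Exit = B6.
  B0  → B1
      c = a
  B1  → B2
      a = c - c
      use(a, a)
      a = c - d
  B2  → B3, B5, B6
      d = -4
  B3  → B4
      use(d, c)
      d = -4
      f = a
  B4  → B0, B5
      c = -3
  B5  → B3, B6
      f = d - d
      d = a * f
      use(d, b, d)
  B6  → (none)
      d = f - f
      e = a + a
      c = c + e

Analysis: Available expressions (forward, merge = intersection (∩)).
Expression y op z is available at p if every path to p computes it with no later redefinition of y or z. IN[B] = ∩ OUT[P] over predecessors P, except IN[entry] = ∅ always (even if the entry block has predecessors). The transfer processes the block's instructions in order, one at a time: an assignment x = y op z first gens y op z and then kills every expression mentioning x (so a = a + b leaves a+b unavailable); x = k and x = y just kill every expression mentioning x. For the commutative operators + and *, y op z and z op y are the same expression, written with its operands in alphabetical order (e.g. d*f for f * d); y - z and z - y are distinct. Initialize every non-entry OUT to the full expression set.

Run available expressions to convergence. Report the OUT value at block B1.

Answer: {c-c, c-d}

Derivation:
Fixpoint table:
  B0:  IN={}  OUT={}
  B1:  IN={}  OUT={c-c, c-d}
  B2:  IN={c-c, c-d}  OUT={c-c}
  B3:  IN={}  OUT={}
  B4:  IN={}  OUT={}
  B5:  IN={}  OUT={a*f}
  B6:  IN={}  OUT={a+a, f-f}

Merge at B1: IN[B1] = OUT[B0] = {}
Applying B1's transfer function to that IN value gives OUT[B1] (row B1 above).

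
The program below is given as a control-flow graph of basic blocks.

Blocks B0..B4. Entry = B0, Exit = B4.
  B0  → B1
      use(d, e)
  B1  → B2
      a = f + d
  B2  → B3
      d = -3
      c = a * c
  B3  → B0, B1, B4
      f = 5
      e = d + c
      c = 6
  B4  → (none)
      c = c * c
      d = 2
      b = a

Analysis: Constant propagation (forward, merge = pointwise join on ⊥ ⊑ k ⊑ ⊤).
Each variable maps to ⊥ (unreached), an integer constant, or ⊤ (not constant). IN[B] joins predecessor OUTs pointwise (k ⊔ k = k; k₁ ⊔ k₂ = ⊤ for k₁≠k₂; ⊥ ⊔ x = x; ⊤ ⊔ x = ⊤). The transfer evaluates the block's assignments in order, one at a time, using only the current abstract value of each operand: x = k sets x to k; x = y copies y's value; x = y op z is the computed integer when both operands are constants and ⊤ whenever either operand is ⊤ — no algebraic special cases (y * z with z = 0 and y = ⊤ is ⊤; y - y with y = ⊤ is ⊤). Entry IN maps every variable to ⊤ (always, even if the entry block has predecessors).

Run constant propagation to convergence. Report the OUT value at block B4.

Answer: {a: ⊤, b: ⊤, c: 36, d: 2, e: ⊤, f: 5}

Trace:
Fixpoint table:
  B0:   IN=(all ⊤)   OUT=(all ⊤)
  B1:   IN=(all ⊤)   OUT=(all ⊤)
  B2:   IN=(all ⊤)   OUT={d:-3; rest ⊤}
  B3:   IN={d:-3; rest ⊤}   OUT={c:6, d:-3, f:5; rest ⊤}
  B4:   IN={c:6, d:-3, f:5; rest ⊤}   OUT={c:36, d:2, f:5; rest ⊤}

Merge at B4: IN[B4] = OUT[B3] = {a: ⊤, b: ⊤, c: 6, d: -3, e: ⊤, f: 5}
Applying B4's transfer function to that IN value gives OUT[B4] (row B4 above).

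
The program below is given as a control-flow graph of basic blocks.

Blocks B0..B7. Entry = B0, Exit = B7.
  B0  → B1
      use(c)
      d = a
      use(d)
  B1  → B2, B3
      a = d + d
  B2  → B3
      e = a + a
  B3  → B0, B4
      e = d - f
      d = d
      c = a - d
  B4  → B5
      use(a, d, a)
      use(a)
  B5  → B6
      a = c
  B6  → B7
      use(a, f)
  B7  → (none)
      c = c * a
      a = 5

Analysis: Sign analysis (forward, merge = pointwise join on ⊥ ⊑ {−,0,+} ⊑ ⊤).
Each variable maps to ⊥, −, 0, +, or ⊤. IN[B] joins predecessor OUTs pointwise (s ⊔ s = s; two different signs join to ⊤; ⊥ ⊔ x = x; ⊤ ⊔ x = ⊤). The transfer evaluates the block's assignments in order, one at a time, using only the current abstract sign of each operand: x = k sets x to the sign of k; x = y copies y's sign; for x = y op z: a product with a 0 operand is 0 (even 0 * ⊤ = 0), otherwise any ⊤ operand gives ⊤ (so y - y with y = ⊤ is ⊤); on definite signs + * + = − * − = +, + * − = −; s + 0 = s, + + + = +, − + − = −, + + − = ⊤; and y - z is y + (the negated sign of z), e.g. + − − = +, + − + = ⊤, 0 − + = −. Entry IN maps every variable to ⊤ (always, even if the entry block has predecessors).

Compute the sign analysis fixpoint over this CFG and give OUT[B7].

Converged values:
  B0: | IN=(all ⊤) | OUT=(all ⊤)
  B1: | IN=(all ⊤) | OUT=(all ⊤)
  B2: | IN=(all ⊤) | OUT=(all ⊤)
  B3: | IN=(all ⊤) | OUT=(all ⊤)
  B4: | IN=(all ⊤) | OUT=(all ⊤)
  B5: | IN=(all ⊤) | OUT=(all ⊤)
  B6: | IN=(all ⊤) | OUT=(all ⊤)
  B7: | IN=(all ⊤) | OUT={a:+; rest ⊤}

Merge at B7: IN[B7] = OUT[B6] = {a: ⊤, b: ⊤, c: ⊤, d: ⊤, e: ⊤, f: ⊤}
Applying B7's transfer function to that IN value gives OUT[B7] (row B7 above).

Answer: {a: +, b: ⊤, c: ⊤, d: ⊤, e: ⊤, f: ⊤}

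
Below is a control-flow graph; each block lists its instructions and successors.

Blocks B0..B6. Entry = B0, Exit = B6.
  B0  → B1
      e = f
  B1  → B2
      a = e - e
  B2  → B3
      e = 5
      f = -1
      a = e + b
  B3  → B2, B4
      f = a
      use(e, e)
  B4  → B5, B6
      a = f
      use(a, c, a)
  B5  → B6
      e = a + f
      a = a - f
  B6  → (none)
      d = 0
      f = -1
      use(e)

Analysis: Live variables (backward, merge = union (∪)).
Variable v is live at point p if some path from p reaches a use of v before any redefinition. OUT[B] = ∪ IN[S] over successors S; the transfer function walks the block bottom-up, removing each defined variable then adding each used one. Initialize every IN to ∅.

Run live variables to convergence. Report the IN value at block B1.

Converged values:
  B0:   IN={b, c, f}   OUT={b, c, e}
  B1:   IN={b, c, e}   OUT={b, c}
  B2:   IN={b, c}   OUT={a, b, c, e}
  B3:   IN={a, b, c, e}   OUT={b, c, e, f}
  B4:   IN={c, e, f}   OUT={a, e, f}
  B5:   IN={a, f}   OUT={e}
  B6:   IN={e}   OUT={}

Merge at B1: OUT[B1] = IN[B2] = {b, c}
Applying B1's transfer function to that OUT value gives IN[B1] (row B1 above).

Answer: {b, c, e}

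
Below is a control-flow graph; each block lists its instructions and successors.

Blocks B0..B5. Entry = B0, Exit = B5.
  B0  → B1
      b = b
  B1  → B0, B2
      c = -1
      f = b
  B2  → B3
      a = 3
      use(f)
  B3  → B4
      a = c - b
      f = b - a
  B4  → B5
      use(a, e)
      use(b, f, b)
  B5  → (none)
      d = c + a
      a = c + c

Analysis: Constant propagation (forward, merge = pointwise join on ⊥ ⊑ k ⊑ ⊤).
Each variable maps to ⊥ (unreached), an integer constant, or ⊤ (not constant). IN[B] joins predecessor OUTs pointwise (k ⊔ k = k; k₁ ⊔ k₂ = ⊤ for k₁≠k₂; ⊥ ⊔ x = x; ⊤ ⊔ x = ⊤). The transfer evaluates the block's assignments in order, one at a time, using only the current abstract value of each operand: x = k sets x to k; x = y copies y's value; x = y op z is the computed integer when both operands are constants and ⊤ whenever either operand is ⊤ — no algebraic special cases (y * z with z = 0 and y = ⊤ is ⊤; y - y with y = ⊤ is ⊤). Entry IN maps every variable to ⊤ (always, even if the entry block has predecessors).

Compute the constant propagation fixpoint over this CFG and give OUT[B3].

Answer: {a: ⊤, b: ⊤, c: -1, d: ⊤, e: ⊤, f: ⊤}

Trace:
Per-block solution:
  B0:  IN=(all ⊤)  OUT=(all ⊤)
  B1:  IN=(all ⊤)  OUT={c:-1; rest ⊤}
  B2:  IN={c:-1; rest ⊤}  OUT={a:3, c:-1; rest ⊤}
  B3:  IN={a:3, c:-1; rest ⊤}  OUT={c:-1; rest ⊤}
  B4:  IN={c:-1; rest ⊤}  OUT={c:-1; rest ⊤}
  B5:  IN={c:-1; rest ⊤}  OUT={a:-2, c:-1; rest ⊤}

Merge at B3: IN[B3] = OUT[B2] = {a: 3, b: ⊤, c: -1, d: ⊤, e: ⊤, f: ⊤}
Applying B3's transfer function to that IN value gives OUT[B3] (row B3 above).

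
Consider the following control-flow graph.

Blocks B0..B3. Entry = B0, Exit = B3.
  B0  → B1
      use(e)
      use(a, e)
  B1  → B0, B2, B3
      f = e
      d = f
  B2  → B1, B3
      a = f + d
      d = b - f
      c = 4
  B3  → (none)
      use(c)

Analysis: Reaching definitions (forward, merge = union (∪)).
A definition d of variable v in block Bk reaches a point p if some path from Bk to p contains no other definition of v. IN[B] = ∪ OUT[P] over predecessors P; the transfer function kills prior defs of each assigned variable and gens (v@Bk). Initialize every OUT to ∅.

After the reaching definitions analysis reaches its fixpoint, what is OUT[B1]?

Answer: {a@B2, c@B2, d@B1, f@B1}

Derivation:
Fixpoint table:
  B0: | IN={a@B2, c@B2, d@B1, f@B1} | OUT={a@B2, c@B2, d@B1, f@B1}
  B1: | IN={a@B2, c@B2, d@B1, d@B2, f@B1} | OUT={a@B2, c@B2, d@B1, f@B1}
  B2: | IN={a@B2, c@B2, d@B1, f@B1} | OUT={a@B2, c@B2, d@B2, f@B1}
  B3: | IN={a@B2, c@B2, d@B1, d@B2, f@B1} | OUT={a@B2, c@B2, d@B1, d@B2, f@B1}

Merge at B1: IN[B1] = OUT[B0] ⊔ OUT[B2] = {a@B2, c@B2, d@B1, d@B2, f@B1}
Applying B1's transfer function to that IN value gives OUT[B1] (row B1 above).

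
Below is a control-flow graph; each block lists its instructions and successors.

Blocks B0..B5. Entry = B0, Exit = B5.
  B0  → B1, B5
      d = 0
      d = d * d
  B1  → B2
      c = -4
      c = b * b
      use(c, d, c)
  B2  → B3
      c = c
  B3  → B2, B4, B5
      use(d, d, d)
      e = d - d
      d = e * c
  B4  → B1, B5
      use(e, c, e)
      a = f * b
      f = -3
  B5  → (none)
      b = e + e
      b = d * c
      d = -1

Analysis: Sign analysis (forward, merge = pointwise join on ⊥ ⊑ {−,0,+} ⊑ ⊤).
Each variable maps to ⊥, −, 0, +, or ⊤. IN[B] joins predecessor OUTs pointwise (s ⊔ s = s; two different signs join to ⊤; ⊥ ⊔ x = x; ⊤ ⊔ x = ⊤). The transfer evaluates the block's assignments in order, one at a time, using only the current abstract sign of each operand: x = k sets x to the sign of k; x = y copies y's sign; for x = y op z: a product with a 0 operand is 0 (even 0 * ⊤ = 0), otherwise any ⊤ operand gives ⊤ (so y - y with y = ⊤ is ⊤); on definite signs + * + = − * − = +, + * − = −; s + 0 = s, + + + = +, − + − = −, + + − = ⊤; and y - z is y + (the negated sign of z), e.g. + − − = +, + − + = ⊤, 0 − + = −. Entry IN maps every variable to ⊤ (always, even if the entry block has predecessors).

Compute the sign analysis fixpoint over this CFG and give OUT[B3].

Answer: {a: ⊤, b: ⊤, c: ⊤, d: 0, e: 0, f: ⊤}

Working:
Per-block solution:
  B0:  IN=(all ⊤)  OUT={d:0; rest ⊤}
  B1:  IN={d:0; rest ⊤}  OUT={d:0; rest ⊤}
  B2:  IN={d:0; rest ⊤}  OUT={d:0; rest ⊤}
  B3:  IN={d:0; rest ⊤}  OUT={d:0, e:0; rest ⊤}
  B4:  IN={d:0, e:0; rest ⊤}  OUT={d:0, e:0, f:-; rest ⊤}
  B5:  IN={d:0; rest ⊤}  OUT={b:0, d:-; rest ⊤}

Merge at B3: IN[B3] = OUT[B2] = {a: ⊤, b: ⊤, c: ⊤, d: 0, e: ⊤, f: ⊤}
Applying B3's transfer function to that IN value gives OUT[B3] (row B3 above).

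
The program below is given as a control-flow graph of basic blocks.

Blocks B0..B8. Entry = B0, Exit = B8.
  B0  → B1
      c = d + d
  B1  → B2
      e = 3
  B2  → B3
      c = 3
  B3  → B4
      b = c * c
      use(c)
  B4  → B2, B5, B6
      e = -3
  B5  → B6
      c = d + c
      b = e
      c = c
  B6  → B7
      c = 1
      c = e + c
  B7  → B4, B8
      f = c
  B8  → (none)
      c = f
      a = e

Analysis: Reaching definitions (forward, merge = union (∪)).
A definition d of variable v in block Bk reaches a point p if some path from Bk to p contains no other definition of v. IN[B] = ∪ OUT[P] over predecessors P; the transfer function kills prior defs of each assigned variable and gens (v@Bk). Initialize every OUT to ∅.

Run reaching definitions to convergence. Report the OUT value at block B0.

Converged values:
  B0: | IN={} | OUT={c@B0}
  B1: | IN={c@B0} | OUT={c@B0, e@B1}
  B2: | IN={b@B3, b@B5, c@B0, c@B2, c@B6, e@B1, e@B4, f@B7} | OUT={b@B3, b@B5, c@B2, e@B1, e@B4, f@B7}
  B3: | IN={b@B3, b@B5, c@B2, e@B1, e@B4, f@B7} | OUT={b@B3, c@B2, e@B1, e@B4, f@B7}
  B4: | IN={b@B3, b@B5, c@B2, c@B6, e@B1, e@B4, f@B7} | OUT={b@B3, b@B5, c@B2, c@B6, e@B4, f@B7}
  B5: | IN={b@B3, b@B5, c@B2, c@B6, e@B4, f@B7} | OUT={b@B5, c@B5, e@B4, f@B7}
  B6: | IN={b@B3, b@B5, c@B2, c@B5, c@B6, e@B4, f@B7} | OUT={b@B3, b@B5, c@B6, e@B4, f@B7}
  B7: | IN={b@B3, b@B5, c@B6, e@B4, f@B7} | OUT={b@B3, b@B5, c@B6, e@B4, f@B7}
  B8: | IN={b@B3, b@B5, c@B6, e@B4, f@B7} | OUT={a@B8, b@B3, b@B5, c@B8, e@B4, f@B7}

B0 is the boundary node: IN[B0] = {}
Applying B0's transfer function to that IN value gives OUT[B0] (row B0 above).

Answer: {c@B0}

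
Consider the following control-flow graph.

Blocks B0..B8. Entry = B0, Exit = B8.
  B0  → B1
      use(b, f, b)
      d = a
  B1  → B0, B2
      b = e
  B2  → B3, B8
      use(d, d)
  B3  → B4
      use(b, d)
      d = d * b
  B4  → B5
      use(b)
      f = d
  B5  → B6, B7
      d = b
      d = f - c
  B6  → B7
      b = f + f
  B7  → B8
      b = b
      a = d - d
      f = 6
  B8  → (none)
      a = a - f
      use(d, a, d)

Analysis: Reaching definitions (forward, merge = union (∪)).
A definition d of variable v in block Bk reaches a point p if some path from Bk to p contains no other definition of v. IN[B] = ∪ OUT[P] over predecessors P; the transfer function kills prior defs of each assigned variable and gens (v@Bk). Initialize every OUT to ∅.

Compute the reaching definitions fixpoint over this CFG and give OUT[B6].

Answer: {b@B6, d@B5, f@B4}

Working:
Converged values:
  B0: | IN={b@B1, d@B0} | OUT={b@B1, d@B0}
  B1: | IN={b@B1, d@B0} | OUT={b@B1, d@B0}
  B2: | IN={b@B1, d@B0} | OUT={b@B1, d@B0}
  B3: | IN={b@B1, d@B0} | OUT={b@B1, d@B3}
  B4: | IN={b@B1, d@B3} | OUT={b@B1, d@B3, f@B4}
  B5: | IN={b@B1, d@B3, f@B4} | OUT={b@B1, d@B5, f@B4}
  B6: | IN={b@B1, d@B5, f@B4} | OUT={b@B6, d@B5, f@B4}
  B7: | IN={b@B1, b@B6, d@B5, f@B4} | OUT={a@B7, b@B7, d@B5, f@B7}
  B8: | IN={a@B7, b@B1, b@B7, d@B0, d@B5, f@B7} | OUT={a@B8, b@B1, b@B7, d@B0, d@B5, f@B7}

Merge at B6: IN[B6] = OUT[B5] = {b@B1, d@B5, f@B4}
Applying B6's transfer function to that IN value gives OUT[B6] (row B6 above).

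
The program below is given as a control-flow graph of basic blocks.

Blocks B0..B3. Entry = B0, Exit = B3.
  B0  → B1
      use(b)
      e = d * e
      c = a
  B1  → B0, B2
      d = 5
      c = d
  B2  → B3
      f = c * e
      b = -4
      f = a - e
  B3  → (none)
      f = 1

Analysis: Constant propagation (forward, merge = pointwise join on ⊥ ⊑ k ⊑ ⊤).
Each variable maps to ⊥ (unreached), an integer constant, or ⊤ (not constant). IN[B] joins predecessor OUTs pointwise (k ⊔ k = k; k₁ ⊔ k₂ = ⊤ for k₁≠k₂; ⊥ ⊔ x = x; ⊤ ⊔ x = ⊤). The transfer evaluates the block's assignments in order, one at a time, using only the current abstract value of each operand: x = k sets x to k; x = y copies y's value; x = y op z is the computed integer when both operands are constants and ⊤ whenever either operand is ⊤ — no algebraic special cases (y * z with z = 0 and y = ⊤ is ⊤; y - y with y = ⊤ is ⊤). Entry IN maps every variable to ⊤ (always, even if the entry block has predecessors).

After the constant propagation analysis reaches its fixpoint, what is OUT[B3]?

Converged values:
  B0: | IN=(all ⊤) | OUT=(all ⊤)
  B1: | IN=(all ⊤) | OUT={c:5, d:5; rest ⊤}
  B2: | IN={c:5, d:5; rest ⊤} | OUT={b:-4, c:5, d:5; rest ⊤}
  B3: | IN={b:-4, c:5, d:5; rest ⊤} | OUT={b:-4, c:5, d:5, f:1; rest ⊤}

Merge at B3: IN[B3] = OUT[B2] = {a: ⊤, b: -4, c: 5, d: 5, e: ⊤, f: ⊤}
Applying B3's transfer function to that IN value gives OUT[B3] (row B3 above).

Answer: {a: ⊤, b: -4, c: 5, d: 5, e: ⊤, f: 1}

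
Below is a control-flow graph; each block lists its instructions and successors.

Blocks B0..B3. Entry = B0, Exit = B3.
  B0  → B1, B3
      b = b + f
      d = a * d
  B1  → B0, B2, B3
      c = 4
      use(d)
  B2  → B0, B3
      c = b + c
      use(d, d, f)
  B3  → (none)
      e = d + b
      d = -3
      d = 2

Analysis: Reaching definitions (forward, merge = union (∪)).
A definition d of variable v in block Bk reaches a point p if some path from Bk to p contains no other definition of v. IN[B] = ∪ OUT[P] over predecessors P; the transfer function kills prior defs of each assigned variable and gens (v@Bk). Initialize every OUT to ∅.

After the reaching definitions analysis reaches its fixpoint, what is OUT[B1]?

Converged values:
  B0: | IN={b@B0, c@B1, c@B2, d@B0} | OUT={b@B0, c@B1, c@B2, d@B0}
  B1: | IN={b@B0, c@B1, c@B2, d@B0} | OUT={b@B0, c@B1, d@B0}
  B2: | IN={b@B0, c@B1, d@B0} | OUT={b@B0, c@B2, d@B0}
  B3: | IN={b@B0, c@B1, c@B2, d@B0} | OUT={b@B0, c@B1, c@B2, d@B3, e@B3}

Merge at B1: IN[B1] = OUT[B0] = {b@B0, c@B1, c@B2, d@B0}
Applying B1's transfer function to that IN value gives OUT[B1] (row B1 above).

Answer: {b@B0, c@B1, d@B0}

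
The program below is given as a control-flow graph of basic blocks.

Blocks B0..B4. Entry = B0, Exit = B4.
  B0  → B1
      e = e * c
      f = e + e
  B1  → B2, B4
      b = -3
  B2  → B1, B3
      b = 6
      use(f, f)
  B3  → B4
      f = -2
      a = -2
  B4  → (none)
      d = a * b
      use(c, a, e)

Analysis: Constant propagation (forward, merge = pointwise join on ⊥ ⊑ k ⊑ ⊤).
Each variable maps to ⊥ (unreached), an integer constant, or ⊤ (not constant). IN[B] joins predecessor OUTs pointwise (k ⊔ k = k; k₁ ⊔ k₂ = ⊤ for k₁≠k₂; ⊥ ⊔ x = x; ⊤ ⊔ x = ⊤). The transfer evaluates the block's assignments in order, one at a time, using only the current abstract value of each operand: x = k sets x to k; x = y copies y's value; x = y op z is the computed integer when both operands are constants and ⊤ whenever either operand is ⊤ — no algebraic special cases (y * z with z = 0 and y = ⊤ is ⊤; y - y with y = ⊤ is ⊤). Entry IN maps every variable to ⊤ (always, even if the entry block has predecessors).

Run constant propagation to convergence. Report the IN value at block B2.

Per-block solution:
  B0: | IN=(all ⊤) | OUT=(all ⊤)
  B1: | IN=(all ⊤) | OUT={b:-3; rest ⊤}
  B2: | IN={b:-3; rest ⊤} | OUT={b:6; rest ⊤}
  B3: | IN={b:6; rest ⊤} | OUT={a:-2, b:6, f:-2; rest ⊤}
  B4: | IN=(all ⊤) | OUT=(all ⊤)

Merge at B2: IN[B2] = OUT[B1] = {a: ⊤, b: -3, c: ⊤, d: ⊤, e: ⊤, f: ⊤}

Answer: {a: ⊤, b: -3, c: ⊤, d: ⊤, e: ⊤, f: ⊤}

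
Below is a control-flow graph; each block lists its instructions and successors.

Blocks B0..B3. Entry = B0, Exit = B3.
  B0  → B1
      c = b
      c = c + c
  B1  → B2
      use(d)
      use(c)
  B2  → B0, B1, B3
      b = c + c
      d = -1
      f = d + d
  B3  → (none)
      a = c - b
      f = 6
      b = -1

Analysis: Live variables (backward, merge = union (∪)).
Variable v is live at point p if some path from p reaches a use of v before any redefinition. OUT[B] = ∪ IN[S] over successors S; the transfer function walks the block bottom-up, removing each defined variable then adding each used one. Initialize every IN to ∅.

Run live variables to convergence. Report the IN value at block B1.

Per-block solution:
  B0:   IN={b, d}   OUT={c, d}
  B1:   IN={c, d}   OUT={c}
  B2:   IN={c}   OUT={b, c, d}
  B3:   IN={b, c}   OUT={}

Merge at B1: OUT[B1] = IN[B2] = {c}
Applying B1's transfer function to that OUT value gives IN[B1] (row B1 above).

Answer: {c, d}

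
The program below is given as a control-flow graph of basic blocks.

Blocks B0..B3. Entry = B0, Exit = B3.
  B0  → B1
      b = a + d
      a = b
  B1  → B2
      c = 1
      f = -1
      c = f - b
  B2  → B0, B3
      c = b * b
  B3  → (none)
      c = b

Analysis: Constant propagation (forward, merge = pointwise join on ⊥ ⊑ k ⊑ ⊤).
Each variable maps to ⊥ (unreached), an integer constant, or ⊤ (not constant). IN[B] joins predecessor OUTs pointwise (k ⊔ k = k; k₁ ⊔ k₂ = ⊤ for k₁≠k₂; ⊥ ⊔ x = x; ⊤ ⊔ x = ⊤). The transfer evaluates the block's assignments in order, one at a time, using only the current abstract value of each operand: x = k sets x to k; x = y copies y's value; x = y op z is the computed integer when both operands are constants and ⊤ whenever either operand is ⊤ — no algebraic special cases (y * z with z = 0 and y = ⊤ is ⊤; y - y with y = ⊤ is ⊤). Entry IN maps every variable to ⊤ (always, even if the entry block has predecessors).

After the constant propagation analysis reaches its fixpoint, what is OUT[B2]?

Answer: {a: ⊤, b: ⊤, c: ⊤, d: ⊤, e: ⊤, f: -1}

Trace:
Converged values:
  B0:   IN=(all ⊤)   OUT=(all ⊤)
  B1:   IN=(all ⊤)   OUT={f:-1; rest ⊤}
  B2:   IN={f:-1; rest ⊤}   OUT={f:-1; rest ⊤}
  B3:   IN={f:-1; rest ⊤}   OUT={f:-1; rest ⊤}

Merge at B2: IN[B2] = OUT[B1] = {a: ⊤, b: ⊤, c: ⊤, d: ⊤, e: ⊤, f: -1}
Applying B2's transfer function to that IN value gives OUT[B2] (row B2 above).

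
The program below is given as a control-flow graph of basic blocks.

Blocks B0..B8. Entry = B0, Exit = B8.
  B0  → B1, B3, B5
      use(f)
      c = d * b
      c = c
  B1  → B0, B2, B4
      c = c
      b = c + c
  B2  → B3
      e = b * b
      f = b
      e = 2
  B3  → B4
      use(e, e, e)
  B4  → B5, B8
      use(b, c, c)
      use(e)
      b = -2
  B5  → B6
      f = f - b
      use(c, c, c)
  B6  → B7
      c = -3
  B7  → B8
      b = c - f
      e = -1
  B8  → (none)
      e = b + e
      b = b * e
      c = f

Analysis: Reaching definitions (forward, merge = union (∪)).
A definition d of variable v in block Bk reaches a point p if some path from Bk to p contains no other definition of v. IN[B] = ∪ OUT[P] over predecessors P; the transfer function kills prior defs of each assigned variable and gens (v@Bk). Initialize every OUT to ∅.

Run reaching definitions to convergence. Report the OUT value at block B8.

Per-block solution:
  B0:   IN={b@B1, c@B1}   OUT={b@B1, c@B0}
  B1:   IN={b@B1, c@B0}   OUT={b@B1, c@B1}
  B2:   IN={b@B1, c@B1}   OUT={b@B1, c@B1, e@B2, f@B2}
  B3:   IN={b@B1, c@B0, c@B1, e@B2, f@B2}   OUT={b@B1, c@B0, c@B1, e@B2, f@B2}
  B4:   IN={b@B1, c@B0, c@B1, e@B2, f@B2}   OUT={b@B4, c@B0, c@B1, e@B2, f@B2}
  B5:   IN={b@B1, b@B4, c@B0, c@B1, e@B2, f@B2}   OUT={b@B1, b@B4, c@B0, c@B1, e@B2, f@B5}
  B6:   IN={b@B1, b@B4, c@B0, c@B1, e@B2, f@B5}   OUT={b@B1, b@B4, c@B6, e@B2, f@B5}
  B7:   IN={b@B1, b@B4, c@B6, e@B2, f@B5}   OUT={b@B7, c@B6, e@B7, f@B5}
  B8:   IN={b@B4, b@B7, c@B0, c@B1, c@B6, e@B2, e@B7, f@B2, f@B5}   OUT={b@B8, c@B8, e@B8, f@B2, f@B5}

Merge at B8: IN[B8] = OUT[B4] ⊔ OUT[B7] = {b@B4, b@B7, c@B0, c@B1, c@B6, e@B2, e@B7, f@B2, f@B5}
Applying B8's transfer function to that IN value gives OUT[B8] (row B8 above).

Answer: {b@B8, c@B8, e@B8, f@B2, f@B5}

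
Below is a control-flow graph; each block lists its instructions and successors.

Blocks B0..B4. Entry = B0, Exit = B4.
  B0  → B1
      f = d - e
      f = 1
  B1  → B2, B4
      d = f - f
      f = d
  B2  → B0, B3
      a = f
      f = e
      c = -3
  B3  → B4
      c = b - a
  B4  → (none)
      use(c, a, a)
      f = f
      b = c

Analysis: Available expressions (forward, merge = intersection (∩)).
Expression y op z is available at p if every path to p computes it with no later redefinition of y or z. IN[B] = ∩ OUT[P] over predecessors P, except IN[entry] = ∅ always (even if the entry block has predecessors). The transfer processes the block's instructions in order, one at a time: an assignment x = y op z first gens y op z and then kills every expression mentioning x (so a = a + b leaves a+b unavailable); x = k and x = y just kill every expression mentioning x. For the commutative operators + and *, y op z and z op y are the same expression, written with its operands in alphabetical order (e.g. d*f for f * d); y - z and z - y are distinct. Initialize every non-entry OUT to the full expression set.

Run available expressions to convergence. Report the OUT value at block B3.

Answer: {b-a}

Trace:
Fixpoint table:
  B0: | IN={} | OUT={d-e}
  B1: | IN={d-e} | OUT={}
  B2: | IN={} | OUT={}
  B3: | IN={} | OUT={b-a}
  B4: | IN={} | OUT={}

Merge at B3: IN[B3] = OUT[B2] = {}
Applying B3's transfer function to that IN value gives OUT[B3] (row B3 above).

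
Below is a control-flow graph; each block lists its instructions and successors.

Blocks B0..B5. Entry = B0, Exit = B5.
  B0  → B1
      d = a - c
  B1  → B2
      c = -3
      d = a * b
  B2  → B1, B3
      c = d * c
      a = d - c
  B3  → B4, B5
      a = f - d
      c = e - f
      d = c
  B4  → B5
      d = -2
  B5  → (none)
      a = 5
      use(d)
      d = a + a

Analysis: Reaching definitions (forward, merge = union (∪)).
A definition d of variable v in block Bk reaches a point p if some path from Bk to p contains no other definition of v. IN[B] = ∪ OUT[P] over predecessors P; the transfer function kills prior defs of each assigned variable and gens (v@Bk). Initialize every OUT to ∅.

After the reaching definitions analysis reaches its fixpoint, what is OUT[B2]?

Answer: {a@B2, c@B2, d@B1}

Working:
Fixpoint table:
  B0:   IN={}   OUT={d@B0}
  B1:   IN={a@B2, c@B2, d@B0, d@B1}   OUT={a@B2, c@B1, d@B1}
  B2:   IN={a@B2, c@B1, d@B1}   OUT={a@B2, c@B2, d@B1}
  B3:   IN={a@B2, c@B2, d@B1}   OUT={a@B3, c@B3, d@B3}
  B4:   IN={a@B3, c@B3, d@B3}   OUT={a@B3, c@B3, d@B4}
  B5:   IN={a@B3, c@B3, d@B3, d@B4}   OUT={a@B5, c@B3, d@B5}

Merge at B2: IN[B2] = OUT[B1] = {a@B2, c@B1, d@B1}
Applying B2's transfer function to that IN value gives OUT[B2] (row B2 above).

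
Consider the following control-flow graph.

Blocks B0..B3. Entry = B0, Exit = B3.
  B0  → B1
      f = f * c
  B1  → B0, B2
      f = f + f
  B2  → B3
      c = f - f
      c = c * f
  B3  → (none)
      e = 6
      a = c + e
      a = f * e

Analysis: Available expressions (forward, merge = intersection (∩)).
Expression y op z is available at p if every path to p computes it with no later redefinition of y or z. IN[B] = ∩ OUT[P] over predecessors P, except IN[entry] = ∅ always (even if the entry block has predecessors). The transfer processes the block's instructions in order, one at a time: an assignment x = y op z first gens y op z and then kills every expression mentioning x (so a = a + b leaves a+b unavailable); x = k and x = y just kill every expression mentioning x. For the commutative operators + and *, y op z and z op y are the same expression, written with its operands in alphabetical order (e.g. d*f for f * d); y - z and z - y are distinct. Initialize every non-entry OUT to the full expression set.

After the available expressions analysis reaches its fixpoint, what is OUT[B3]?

Converged values:
  B0:  IN={}  OUT={}
  B1:  IN={}  OUT={}
  B2:  IN={}  OUT={f-f}
  B3:  IN={f-f}  OUT={c+e, e*f, f-f}

Merge at B3: IN[B3] = OUT[B2] = {f-f}
Applying B3's transfer function to that IN value gives OUT[B3] (row B3 above).

Answer: {c+e, e*f, f-f}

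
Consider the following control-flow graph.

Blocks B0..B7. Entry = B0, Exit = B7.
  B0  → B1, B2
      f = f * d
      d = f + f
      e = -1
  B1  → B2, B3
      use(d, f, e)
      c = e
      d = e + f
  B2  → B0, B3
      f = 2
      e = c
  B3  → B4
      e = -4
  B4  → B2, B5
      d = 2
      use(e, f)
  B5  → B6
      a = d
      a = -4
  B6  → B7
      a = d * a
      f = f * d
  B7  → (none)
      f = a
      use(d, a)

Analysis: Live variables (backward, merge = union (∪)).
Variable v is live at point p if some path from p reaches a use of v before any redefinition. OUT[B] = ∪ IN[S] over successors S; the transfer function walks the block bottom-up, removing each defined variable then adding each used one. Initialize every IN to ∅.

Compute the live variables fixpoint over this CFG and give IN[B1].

Answer: {d, e, f}

Trace:
Fixpoint table:
  B0:   IN={c, d, f}   OUT={c, d, e, f}
  B1:   IN={d, e, f}   OUT={c, d, f}
  B2:   IN={c, d}   OUT={c, d, f}
  B3:   IN={c, f}   OUT={c, e, f}
  B4:   IN={c, e, f}   OUT={c, d, f}
  B5:   IN={d, f}   OUT={a, d, f}
  B6:   IN={a, d, f}   OUT={a, d}
  B7:   IN={a, d}   OUT={}

Merge at B1: OUT[B1] = IN[B2] ⊔ IN[B3] = {c, d, f}
Applying B1's transfer function to that OUT value gives IN[B1] (row B1 above).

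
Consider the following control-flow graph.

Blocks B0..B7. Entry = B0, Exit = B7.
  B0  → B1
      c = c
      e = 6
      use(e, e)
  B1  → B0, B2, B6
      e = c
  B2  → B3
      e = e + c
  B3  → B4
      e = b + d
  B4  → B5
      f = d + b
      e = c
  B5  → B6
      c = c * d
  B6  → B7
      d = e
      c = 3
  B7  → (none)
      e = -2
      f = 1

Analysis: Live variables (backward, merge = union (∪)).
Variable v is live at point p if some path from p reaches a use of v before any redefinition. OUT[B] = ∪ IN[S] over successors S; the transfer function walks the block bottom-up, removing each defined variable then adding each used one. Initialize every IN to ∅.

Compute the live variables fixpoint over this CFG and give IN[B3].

Answer: {b, c, d}

Derivation:
Fixpoint table:
  B0:   IN={b, c, d}   OUT={b, c, d}
  B1:   IN={b, c, d}   OUT={b, c, d, e}
  B2:   IN={b, c, d, e}   OUT={b, c, d}
  B3:   IN={b, c, d}   OUT={b, c, d}
  B4:   IN={b, c, d}   OUT={c, d, e}
  B5:   IN={c, d, e}   OUT={e}
  B6:   IN={e}   OUT={}
  B7:   IN={}   OUT={}

Merge at B3: OUT[B3] = IN[B4] = {b, c, d}
Applying B3's transfer function to that OUT value gives IN[B3] (row B3 above).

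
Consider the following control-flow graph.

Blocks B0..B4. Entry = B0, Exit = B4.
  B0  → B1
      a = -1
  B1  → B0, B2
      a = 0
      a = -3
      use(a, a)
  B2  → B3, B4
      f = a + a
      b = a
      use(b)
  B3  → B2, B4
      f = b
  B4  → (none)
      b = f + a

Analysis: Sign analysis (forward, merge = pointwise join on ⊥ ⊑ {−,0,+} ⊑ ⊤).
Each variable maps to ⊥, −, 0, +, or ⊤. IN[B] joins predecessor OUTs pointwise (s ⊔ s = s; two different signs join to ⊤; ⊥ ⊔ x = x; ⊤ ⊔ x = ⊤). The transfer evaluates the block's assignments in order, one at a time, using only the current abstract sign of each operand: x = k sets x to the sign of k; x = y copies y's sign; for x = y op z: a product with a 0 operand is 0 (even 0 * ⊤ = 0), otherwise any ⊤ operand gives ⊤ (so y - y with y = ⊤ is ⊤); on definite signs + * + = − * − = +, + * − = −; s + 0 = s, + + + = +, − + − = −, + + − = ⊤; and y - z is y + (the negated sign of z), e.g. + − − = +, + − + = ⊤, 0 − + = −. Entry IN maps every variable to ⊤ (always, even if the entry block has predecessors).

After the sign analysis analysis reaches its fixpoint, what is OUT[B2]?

Answer: {a: -, b: -, c: ⊤, d: ⊤, e: ⊤, f: -}

Derivation:
Converged values:
  B0: | IN=(all ⊤) | OUT={a:-; rest ⊤}
  B1: | IN={a:-; rest ⊤} | OUT={a:-; rest ⊤}
  B2: | IN={a:-; rest ⊤} | OUT={a:-, b:-, f:-; rest ⊤}
  B3: | IN={a:-, b:-, f:-; rest ⊤} | OUT={a:-, b:-, f:-; rest ⊤}
  B4: | IN={a:-, b:-, f:-; rest ⊤} | OUT={a:-, b:-, f:-; rest ⊤}

Merge at B2: IN[B2] = OUT[B1] ⊔ OUT[B3] = {a: -, b: ⊤, c: ⊤, d: ⊤, e: ⊤, f: ⊤}
Applying B2's transfer function to that IN value gives OUT[B2] (row B2 above).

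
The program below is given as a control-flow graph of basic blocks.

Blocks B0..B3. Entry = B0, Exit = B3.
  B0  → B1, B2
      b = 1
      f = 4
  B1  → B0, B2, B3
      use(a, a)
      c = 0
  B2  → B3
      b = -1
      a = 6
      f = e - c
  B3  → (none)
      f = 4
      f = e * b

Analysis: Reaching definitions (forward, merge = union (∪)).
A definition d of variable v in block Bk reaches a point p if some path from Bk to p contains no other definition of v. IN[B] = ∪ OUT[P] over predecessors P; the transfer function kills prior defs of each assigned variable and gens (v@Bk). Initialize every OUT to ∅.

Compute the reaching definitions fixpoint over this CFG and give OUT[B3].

Answer: {a@B2, b@B0, b@B2, c@B1, f@B3}

Working:
Converged values:
  B0: | IN={b@B0, c@B1, f@B0} | OUT={b@B0, c@B1, f@B0}
  B1: | IN={b@B0, c@B1, f@B0} | OUT={b@B0, c@B1, f@B0}
  B2: | IN={b@B0, c@B1, f@B0} | OUT={a@B2, b@B2, c@B1, f@B2}
  B3: | IN={a@B2, b@B0, b@B2, c@B1, f@B0, f@B2} | OUT={a@B2, b@B0, b@B2, c@B1, f@B3}

Merge at B3: IN[B3] = OUT[B1] ⊔ OUT[B2] = {a@B2, b@B0, b@B2, c@B1, f@B0, f@B2}
Applying B3's transfer function to that IN value gives OUT[B3] (row B3 above).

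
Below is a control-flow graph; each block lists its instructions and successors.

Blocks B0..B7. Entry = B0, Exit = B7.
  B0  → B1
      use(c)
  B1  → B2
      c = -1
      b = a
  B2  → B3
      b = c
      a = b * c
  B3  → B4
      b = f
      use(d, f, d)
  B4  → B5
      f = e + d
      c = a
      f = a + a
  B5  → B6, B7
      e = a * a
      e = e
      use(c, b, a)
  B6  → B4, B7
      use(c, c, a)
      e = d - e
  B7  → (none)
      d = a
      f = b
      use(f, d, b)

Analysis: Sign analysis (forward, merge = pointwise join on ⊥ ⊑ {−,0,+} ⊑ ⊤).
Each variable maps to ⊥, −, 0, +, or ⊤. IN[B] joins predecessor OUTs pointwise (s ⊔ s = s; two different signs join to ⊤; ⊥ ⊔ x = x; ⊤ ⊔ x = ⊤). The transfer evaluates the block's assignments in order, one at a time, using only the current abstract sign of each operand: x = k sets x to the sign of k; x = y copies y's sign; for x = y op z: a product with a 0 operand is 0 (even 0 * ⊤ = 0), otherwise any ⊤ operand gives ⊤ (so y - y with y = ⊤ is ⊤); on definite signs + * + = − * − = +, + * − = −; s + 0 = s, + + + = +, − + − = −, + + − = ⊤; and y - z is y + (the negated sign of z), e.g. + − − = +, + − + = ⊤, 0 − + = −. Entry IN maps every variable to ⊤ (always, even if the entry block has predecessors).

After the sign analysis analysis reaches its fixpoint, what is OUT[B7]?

Answer: {a: +, b: ⊤, c: +, d: +, e: ⊤, f: ⊤}

Working:
Converged values:
  B0: | IN=(all ⊤) | OUT=(all ⊤)
  B1: | IN=(all ⊤) | OUT={c:-; rest ⊤}
  B2: | IN={c:-; rest ⊤} | OUT={a:+, b:-, c:-; rest ⊤}
  B3: | IN={a:+, b:-, c:-; rest ⊤} | OUT={a:+, c:-; rest ⊤}
  B4: | IN={a:+; rest ⊤} | OUT={a:+, c:+, f:+; rest ⊤}
  B5: | IN={a:+, c:+, f:+; rest ⊤} | OUT={a:+, c:+, e:+, f:+; rest ⊤}
  B6: | IN={a:+, c:+, e:+, f:+; rest ⊤} | OUT={a:+, c:+, f:+; rest ⊤}
  B7: | IN={a:+, c:+, f:+; rest ⊤} | OUT={a:+, c:+, d:+; rest ⊤}

Merge at B7: IN[B7] = OUT[B5] ⊔ OUT[B6] = {a: +, b: ⊤, c: +, d: ⊤, e: ⊤, f: +}
Applying B7's transfer function to that IN value gives OUT[B7] (row B7 above).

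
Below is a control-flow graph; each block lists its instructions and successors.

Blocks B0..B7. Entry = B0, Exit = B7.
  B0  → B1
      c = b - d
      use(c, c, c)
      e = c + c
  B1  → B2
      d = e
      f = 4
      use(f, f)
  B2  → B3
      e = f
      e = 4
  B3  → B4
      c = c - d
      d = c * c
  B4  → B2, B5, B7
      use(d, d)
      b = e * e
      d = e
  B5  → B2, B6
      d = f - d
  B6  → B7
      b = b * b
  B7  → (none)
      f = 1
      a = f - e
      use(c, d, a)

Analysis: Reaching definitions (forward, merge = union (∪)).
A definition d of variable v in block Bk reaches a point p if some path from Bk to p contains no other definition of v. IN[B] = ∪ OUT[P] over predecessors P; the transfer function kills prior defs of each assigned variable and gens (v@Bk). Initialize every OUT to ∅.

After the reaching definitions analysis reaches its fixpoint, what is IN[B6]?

Fixpoint table:
  B0:   IN={}   OUT={c@B0, e@B0}
  B1:   IN={c@B0, e@B0}   OUT={c@B0, d@B1, e@B0, f@B1}
  B2:   IN={b@B4, c@B0, c@B3, d@B1, d@B4, d@B5, e@B0, e@B2, f@B1}   OUT={b@B4, c@B0, c@B3, d@B1, d@B4, d@B5, e@B2, f@B1}
  B3:   IN={b@B4, c@B0, c@B3, d@B1, d@B4, d@B5, e@B2, f@B1}   OUT={b@B4, c@B3, d@B3, e@B2, f@B1}
  B4:   IN={b@B4, c@B3, d@B3, e@B2, f@B1}   OUT={b@B4, c@B3, d@B4, e@B2, f@B1}
  B5:   IN={b@B4, c@B3, d@B4, e@B2, f@B1}   OUT={b@B4, c@B3, d@B5, e@B2, f@B1}
  B6:   IN={b@B4, c@B3, d@B5, e@B2, f@B1}   OUT={b@B6, c@B3, d@B5, e@B2, f@B1}
  B7:   IN={b@B4, b@B6, c@B3, d@B4, d@B5, e@B2, f@B1}   OUT={a@B7, b@B4, b@B6, c@B3, d@B4, d@B5, e@B2, f@B7}

Merge at B6: IN[B6] = OUT[B5] = {b@B4, c@B3, d@B5, e@B2, f@B1}

Answer: {b@B4, c@B3, d@B5, e@B2, f@B1}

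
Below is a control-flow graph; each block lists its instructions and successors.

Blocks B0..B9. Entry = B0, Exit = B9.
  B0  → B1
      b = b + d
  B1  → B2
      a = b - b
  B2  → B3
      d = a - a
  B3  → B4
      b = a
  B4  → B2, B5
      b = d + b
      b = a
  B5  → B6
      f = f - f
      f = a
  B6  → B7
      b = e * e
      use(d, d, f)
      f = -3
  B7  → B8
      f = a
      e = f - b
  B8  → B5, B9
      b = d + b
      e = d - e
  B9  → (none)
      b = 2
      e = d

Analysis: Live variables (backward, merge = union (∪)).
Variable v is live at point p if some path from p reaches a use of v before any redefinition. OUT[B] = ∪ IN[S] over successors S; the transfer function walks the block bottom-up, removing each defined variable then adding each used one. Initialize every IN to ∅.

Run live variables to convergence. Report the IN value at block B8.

Answer: {a, b, d, e, f}

Derivation:
Fixpoint table:
  B0: | IN={b, d, e, f} | OUT={b, e, f}
  B1: | IN={b, e, f} | OUT={a, e, f}
  B2: | IN={a, e, f} | OUT={a, d, e, f}
  B3: | IN={a, d, e, f} | OUT={a, b, d, e, f}
  B4: | IN={a, b, d, e, f} | OUT={a, d, e, f}
  B5: | IN={a, d, e, f} | OUT={a, d, e, f}
  B6: | IN={a, d, e, f} | OUT={a, b, d}
  B7: | IN={a, b, d} | OUT={a, b, d, e, f}
  B8: | IN={a, b, d, e, f} | OUT={a, d, e, f}
  B9: | IN={d} | OUT={}

Merge at B8: OUT[B8] = IN[B5] ⊔ IN[B9] = {a, d, e, f}
Applying B8's transfer function to that OUT value gives IN[B8] (row B8 above).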